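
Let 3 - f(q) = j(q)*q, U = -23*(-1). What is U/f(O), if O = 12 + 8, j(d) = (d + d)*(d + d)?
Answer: -23/31997 ≈ -0.00071882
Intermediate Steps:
U = 23
j(d) = 4*d**2 (j(d) = (2*d)*(2*d) = 4*d**2)
O = 20
f(q) = 3 - 4*q**3 (f(q) = 3 - 4*q**2*q = 3 - 4*q**3)
U/f(O) = 23/(3 - 4*20**3) = 23/(3 - 4*8000) = 23/(3 - 32000) = 23/(-31997) = 23*(-1/31997) = -23/31997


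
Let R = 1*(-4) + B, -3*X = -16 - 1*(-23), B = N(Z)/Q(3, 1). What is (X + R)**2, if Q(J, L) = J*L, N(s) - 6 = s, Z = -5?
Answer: 36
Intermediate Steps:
N(s) = 6 + s
B = 1/3 (B = (6 - 5)/((3*1)) = 1/3 ≈ 0.33333)
X = -7/3 (X = -(-16 - 1*(-23))/3 = -(-16 + 23)/3 = -1/3*7 = -7/3 ≈ -2.3333)
R = -11/3 (R = 1*(-4) + 1/3 = -4 + 1/3 = -11/3 ≈ -3.6667)
(X + R)**2 = (-7/3 - 11/3)**2 = (-6)**2 = 36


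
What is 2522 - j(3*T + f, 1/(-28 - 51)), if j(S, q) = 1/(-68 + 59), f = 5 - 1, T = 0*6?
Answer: 22699/9 ≈ 2522.1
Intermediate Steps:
T = 0
f = 4
j(S, q) = -1/9 (j(S, q) = 1/(-9) = -1/9)
2522 - j(3*T + f, 1/(-28 - 51)) = 2522 - 1*(-1/9) = 2522 + 1/9 = 22699/9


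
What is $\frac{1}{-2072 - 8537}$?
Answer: $- \frac{1}{10609} \approx -9.426 \cdot 10^{-5}$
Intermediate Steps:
$\frac{1}{-2072 - 8537} = \frac{1}{-10609} = - \frac{1}{10609}$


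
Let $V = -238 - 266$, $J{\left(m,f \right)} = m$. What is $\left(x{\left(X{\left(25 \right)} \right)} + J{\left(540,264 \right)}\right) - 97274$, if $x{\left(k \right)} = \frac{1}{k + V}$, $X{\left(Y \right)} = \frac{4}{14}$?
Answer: $- \frac{341084091}{3526} \approx -96734.0$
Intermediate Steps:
$X{\left(Y \right)} = \frac{2}{7}$ ($X{\left(Y \right)} = 4 \cdot \frac{1}{14} = \frac{2}{7}$)
$V = -504$
$x{\left(k \right)} = \frac{1}{-504 + k}$ ($x{\left(k \right)} = \frac{1}{k - 504} = \frac{1}{-504 + k}$)
$\left(x{\left(X{\left(25 \right)} \right)} + J{\left(540,264 \right)}\right) - 97274 = \left(\frac{1}{-504 + \frac{2}{7}} + 540\right) - 97274 = \left(\frac{1}{- \frac{3526}{7}} + 540\right) - 97274 = \left(- \frac{7}{3526} + 540\right) - 97274 = \frac{1904033}{3526} - 97274 = - \frac{341084091}{3526}$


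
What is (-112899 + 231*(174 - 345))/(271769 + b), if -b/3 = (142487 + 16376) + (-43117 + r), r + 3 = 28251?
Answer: 152400/160213 ≈ 0.95123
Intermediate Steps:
r = 28248 (r = -3 + 28251 = 28248)
b = -431982 (b = -3*((142487 + 16376) + (-43117 + 28248)) = -3*(158863 - 14869) = -3*143994 = -431982)
(-112899 + 231*(174 - 345))/(271769 + b) = (-112899 + 231*(174 - 345))/(271769 - 431982) = (-112899 + 231*(-171))/(-160213) = (-112899 - 39501)*(-1/160213) = -152400*(-1/160213) = 152400/160213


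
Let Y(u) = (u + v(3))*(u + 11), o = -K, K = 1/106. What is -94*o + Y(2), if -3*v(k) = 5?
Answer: 830/159 ≈ 5.2201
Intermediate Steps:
K = 1/106 ≈ 0.0094340
v(k) = -5/3 (v(k) = -⅓*5 = -5/3)
o = -1/106 (o = -1*1/106 = -1/106 ≈ -0.0094340)
Y(u) = (11 + u)*(-5/3 + u) (Y(u) = (u - 5/3)*(u + 11) = (-5/3 + u)*(11 + u) = (11 + u)*(-5/3 + u))
-94*o + Y(2) = -94*(-1/106) + (-55/3 + 2² + (28/3)*2) = 47/53 + (-55/3 + 4 + 56/3) = 47/53 + 13/3 = 830/159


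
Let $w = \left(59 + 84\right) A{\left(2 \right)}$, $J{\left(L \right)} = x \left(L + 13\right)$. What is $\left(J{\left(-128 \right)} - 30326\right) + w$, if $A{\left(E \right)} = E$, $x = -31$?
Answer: $-26475$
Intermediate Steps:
$J{\left(L \right)} = -403 - 31 L$ ($J{\left(L \right)} = - 31 \left(L + 13\right) = - 31 \left(13 + L\right) = -403 - 31 L$)
$w = 286$ ($w = \left(59 + 84\right) 2 = 143 \cdot 2 = 286$)
$\left(J{\left(-128 \right)} - 30326\right) + w = \left(\left(-403 - -3968\right) - 30326\right) + 286 = \left(\left(-403 + 3968\right) - 30326\right) + 286 = \left(3565 - 30326\right) + 286 = -26761 + 286 = -26475$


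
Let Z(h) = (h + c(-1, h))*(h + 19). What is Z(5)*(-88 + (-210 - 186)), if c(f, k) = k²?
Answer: -348480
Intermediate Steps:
Z(h) = (19 + h)*(h + h²) (Z(h) = (h + h²)*(h + 19) = (h + h²)*(19 + h) = (19 + h)*(h + h²))
Z(5)*(-88 + (-210 - 186)) = (5*(19 + 5² + 20*5))*(-88 + (-210 - 186)) = (5*(19 + 25 + 100))*(-88 - 396) = (5*144)*(-484) = 720*(-484) = -348480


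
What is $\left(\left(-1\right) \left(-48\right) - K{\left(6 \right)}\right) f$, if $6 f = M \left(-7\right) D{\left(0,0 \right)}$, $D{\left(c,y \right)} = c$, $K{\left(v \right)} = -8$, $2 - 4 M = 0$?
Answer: $0$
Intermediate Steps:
$M = \frac{1}{2}$ ($M = \frac{1}{2} - 0 = \frac{1}{2} + 0 = \frac{1}{2} \approx 0.5$)
$f = 0$ ($f = \frac{\frac{1}{2} \left(-7\right) 0}{6} = \frac{\left(- \frac{7}{2}\right) 0}{6} = \frac{1}{6} \cdot 0 = 0$)
$\left(\left(-1\right) \left(-48\right) - K{\left(6 \right)}\right) f = \left(\left(-1\right) \left(-48\right) - -8\right) 0 = \left(48 + 8\right) 0 = 56 \cdot 0 = 0$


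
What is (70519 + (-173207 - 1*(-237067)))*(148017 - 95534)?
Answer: 7052613057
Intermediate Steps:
(70519 + (-173207 - 1*(-237067)))*(148017 - 95534) = (70519 + (-173207 + 237067))*52483 = (70519 + 63860)*52483 = 134379*52483 = 7052613057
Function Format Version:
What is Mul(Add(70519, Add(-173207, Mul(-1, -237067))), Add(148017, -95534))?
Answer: 7052613057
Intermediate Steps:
Mul(Add(70519, Add(-173207, Mul(-1, -237067))), Add(148017, -95534)) = Mul(Add(70519, Add(-173207, 237067)), 52483) = Mul(Add(70519, 63860), 52483) = Mul(134379, 52483) = 7052613057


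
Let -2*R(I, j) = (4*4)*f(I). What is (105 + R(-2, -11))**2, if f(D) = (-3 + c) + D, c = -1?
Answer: 23409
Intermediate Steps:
f(D) = -4 + D (f(D) = (-3 - 1) + D = -4 + D)
R(I, j) = 32 - 8*I (R(I, j) = -4*4*(-4 + I)/2 = -8*(-4 + I) = -(-64 + 16*I)/2 = 32 - 8*I)
(105 + R(-2, -11))**2 = (105 + (32 - 8*(-2)))**2 = (105 + (32 + 16))**2 = (105 + 48)**2 = 153**2 = 23409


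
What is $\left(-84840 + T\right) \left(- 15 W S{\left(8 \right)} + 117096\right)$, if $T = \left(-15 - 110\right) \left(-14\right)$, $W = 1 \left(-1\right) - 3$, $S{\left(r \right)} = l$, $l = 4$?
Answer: $-9749448240$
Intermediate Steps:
$S{\left(r \right)} = 4$
$W = -4$ ($W = -1 - 3 = -4$)
$T = 1750$ ($T = \left(-15 - 110\right) \left(-14\right) = \left(-125\right) \left(-14\right) = 1750$)
$\left(-84840 + T\right) \left(- 15 W S{\left(8 \right)} + 117096\right) = \left(-84840 + 1750\right) \left(\left(-15\right) \left(-4\right) 4 + 117096\right) = - 83090 \left(60 \cdot 4 + 117096\right) = - 83090 \left(240 + 117096\right) = \left(-83090\right) 117336 = -9749448240$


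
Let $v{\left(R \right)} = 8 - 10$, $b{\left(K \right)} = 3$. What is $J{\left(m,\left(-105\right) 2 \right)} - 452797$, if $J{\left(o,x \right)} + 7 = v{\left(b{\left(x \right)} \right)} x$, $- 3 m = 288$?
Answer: $-452384$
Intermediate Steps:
$m = -96$ ($m = \left(- \frac{1}{3}\right) 288 = -96$)
$v{\left(R \right)} = -2$ ($v{\left(R \right)} = 8 - 10 = -2$)
$J{\left(o,x \right)} = -7 - 2 x$
$J{\left(m,\left(-105\right) 2 \right)} - 452797 = \left(-7 - 2 \left(\left(-105\right) 2\right)\right) - 452797 = \left(-7 - -420\right) - 452797 = \left(-7 + 420\right) - 452797 = 413 - 452797 = -452384$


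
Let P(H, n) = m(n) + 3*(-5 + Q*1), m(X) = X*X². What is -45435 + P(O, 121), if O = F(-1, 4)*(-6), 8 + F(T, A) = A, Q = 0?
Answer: 1726111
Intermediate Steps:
F(T, A) = -8 + A
m(X) = X³
O = 24 (O = (-8 + 4)*(-6) = -4*(-6) = 24)
P(H, n) = -15 + n³ (P(H, n) = n³ + 3*(-5 + 0*1) = n³ + 3*(-5 + 0) = n³ + 3*(-5) = n³ - 15 = -15 + n³)
-45435 + P(O, 121) = -45435 + (-15 + 121³) = -45435 + (-15 + 1771561) = -45435 + 1771546 = 1726111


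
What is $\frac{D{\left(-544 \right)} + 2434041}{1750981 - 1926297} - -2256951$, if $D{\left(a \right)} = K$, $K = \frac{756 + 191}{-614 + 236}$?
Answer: $\frac{149565976866497}{66269448} \approx 2.2569 \cdot 10^{6}$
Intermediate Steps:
$K = - \frac{947}{378}$ ($K = \frac{947}{-378} = 947 \left(- \frac{1}{378}\right) = - \frac{947}{378} \approx -2.5053$)
$D{\left(a \right)} = - \frac{947}{378}$
$\frac{D{\left(-544 \right)} + 2434041}{1750981 - 1926297} - -2256951 = \frac{- \frac{947}{378} + 2434041}{1750981 - 1926297} - -2256951 = \frac{920066551}{378 \left(-175316\right)} + 2256951 = \frac{920066551}{378} \left(- \frac{1}{175316}\right) + 2256951 = - \frac{920066551}{66269448} + 2256951 = \frac{149565976866497}{66269448}$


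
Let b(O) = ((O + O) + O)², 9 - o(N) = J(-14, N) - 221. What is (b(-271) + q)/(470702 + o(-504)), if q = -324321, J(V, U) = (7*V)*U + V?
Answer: 56108/70259 ≈ 0.79859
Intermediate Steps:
J(V, U) = V + 7*U*V (J(V, U) = 7*U*V + V = V + 7*U*V)
o(N) = 244 + 98*N (o(N) = 9 - (-14*(1 + 7*N) - 221) = 9 - ((-14 - 98*N) - 221) = 9 - (-235 - 98*N) = 9 + (235 + 98*N) = 244 + 98*N)
b(O) = 9*O² (b(O) = (2*O + O)² = (3*O)² = 9*O²)
(b(-271) + q)/(470702 + o(-504)) = (9*(-271)² - 324321)/(470702 + (244 + 98*(-504))) = (9*73441 - 324321)/(470702 + (244 - 49392)) = (660969 - 324321)/(470702 - 49148) = 336648/421554 = 336648*(1/421554) = 56108/70259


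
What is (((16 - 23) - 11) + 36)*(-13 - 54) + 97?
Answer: -1109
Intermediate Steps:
(((16 - 23) - 11) + 36)*(-13 - 54) + 97 = ((-7 - 11) + 36)*(-67) + 97 = (-18 + 36)*(-67) + 97 = 18*(-67) + 97 = -1206 + 97 = -1109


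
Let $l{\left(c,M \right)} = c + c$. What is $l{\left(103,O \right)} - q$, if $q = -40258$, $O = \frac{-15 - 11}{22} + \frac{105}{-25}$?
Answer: $40464$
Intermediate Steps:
$O = - \frac{296}{55}$ ($O = \left(-26\right) \frac{1}{22} + 105 \left(- \frac{1}{25}\right) = - \frac{13}{11} - \frac{21}{5} = - \frac{296}{55} \approx -5.3818$)
$l{\left(c,M \right)} = 2 c$
$l{\left(103,O \right)} - q = 2 \cdot 103 - -40258 = 206 + 40258 = 40464$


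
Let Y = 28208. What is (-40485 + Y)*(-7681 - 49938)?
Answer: 707388463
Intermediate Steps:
(-40485 + Y)*(-7681 - 49938) = (-40485 + 28208)*(-7681 - 49938) = -12277*(-57619) = 707388463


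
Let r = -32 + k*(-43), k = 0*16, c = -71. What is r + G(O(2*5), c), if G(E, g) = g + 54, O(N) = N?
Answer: -49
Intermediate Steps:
k = 0
G(E, g) = 54 + g
r = -32 (r = -32 + 0*(-43) = -32 + 0 = -32)
r + G(O(2*5), c) = -32 + (54 - 71) = -32 - 17 = -49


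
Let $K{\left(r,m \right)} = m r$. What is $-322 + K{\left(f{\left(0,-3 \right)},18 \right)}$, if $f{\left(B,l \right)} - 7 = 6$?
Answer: $-88$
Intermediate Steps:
$f{\left(B,l \right)} = 13$ ($f{\left(B,l \right)} = 7 + 6 = 13$)
$-322 + K{\left(f{\left(0,-3 \right)},18 \right)} = -322 + 18 \cdot 13 = -322 + 234 = -88$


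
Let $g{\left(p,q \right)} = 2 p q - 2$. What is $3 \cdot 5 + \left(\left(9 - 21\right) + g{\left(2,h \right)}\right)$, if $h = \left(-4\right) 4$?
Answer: $-63$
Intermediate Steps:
$h = -16$
$g{\left(p,q \right)} = -2 + 2 p q$ ($g{\left(p,q \right)} = 2 p q - 2 = -2 + 2 p q$)
$3 \cdot 5 + \left(\left(9 - 21\right) + g{\left(2,h \right)}\right) = 3 \cdot 5 + \left(\left(9 - 21\right) + \left(-2 + 2 \cdot 2 \left(-16\right)\right)\right) = 15 - 78 = -63$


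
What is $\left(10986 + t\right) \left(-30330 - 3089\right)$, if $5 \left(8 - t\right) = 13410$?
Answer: $-277778728$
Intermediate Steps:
$t = -2674$ ($t = 8 - 2682 = -2674$)
$\left(10986 + t\right) \left(-30330 - 3089\right) = \left(10986 - 2674\right) \left(-30330 - 3089\right) = 8312 \left(-33419\right) = -277778728$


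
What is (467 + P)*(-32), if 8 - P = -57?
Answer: -17024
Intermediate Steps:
P = 65 (P = 8 - 1*(-57) = 8 + 57 = 65)
(467 + P)*(-32) = (467 + 65)*(-32) = 532*(-32) = -17024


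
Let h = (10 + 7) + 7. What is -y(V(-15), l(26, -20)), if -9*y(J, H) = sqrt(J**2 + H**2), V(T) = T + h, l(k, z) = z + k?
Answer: sqrt(13)/3 ≈ 1.2019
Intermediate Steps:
h = 24 (h = 17 + 7 = 24)
l(k, z) = k + z
V(T) = 24 + T (V(T) = T + 24 = 24 + T)
y(J, H) = -sqrt(H**2 + J**2)/9 (y(J, H) = -sqrt(J**2 + H**2)/9 = -sqrt(H**2 + J**2)/9)
-y(V(-15), l(26, -20)) = -(-1)*sqrt((26 - 20)**2 + (24 - 15)**2)/9 = -(-1)*sqrt(6**2 + 9**2)/9 = -(-1)*sqrt(36 + 81)/9 = -(-1)*sqrt(117)/9 = -(-1)*3*sqrt(13)/9 = -(-1)*sqrt(13)/3 = sqrt(13)/3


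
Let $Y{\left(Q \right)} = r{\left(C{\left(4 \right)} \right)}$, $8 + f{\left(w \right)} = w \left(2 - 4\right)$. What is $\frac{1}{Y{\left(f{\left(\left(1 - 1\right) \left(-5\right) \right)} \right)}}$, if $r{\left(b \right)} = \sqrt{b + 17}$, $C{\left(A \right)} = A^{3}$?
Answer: $\frac{1}{9} \approx 0.11111$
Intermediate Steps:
$f{\left(w \right)} = -8 - 2 w$ ($f{\left(w \right)} = -8 + w \left(2 - 4\right) = -8 + w \left(-2\right) = -8 - 2 w$)
$r{\left(b \right)} = \sqrt{17 + b}$
$Y{\left(Q \right)} = 9$ ($Y{\left(Q \right)} = \sqrt{17 + 4^{3}} = \sqrt{17 + 64} = \sqrt{81} = 9$)
$\frac{1}{Y{\left(f{\left(\left(1 - 1\right) \left(-5\right) \right)} \right)}} = \frac{1}{9}$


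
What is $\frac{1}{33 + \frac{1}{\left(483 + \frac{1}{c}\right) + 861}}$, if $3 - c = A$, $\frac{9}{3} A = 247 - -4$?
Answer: $\frac{325245}{10733327} \approx 0.030302$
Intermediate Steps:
$A = \frac{251}{3}$ ($A = \frac{247 - -4}{3} = \frac{247 + 4}{3} = \frac{1}{3} \cdot 251 = \frac{251}{3} \approx 83.667$)
$c = - \frac{242}{3}$ ($c = 3 - \frac{251}{3} = - \frac{242}{3} \approx -80.667$)
$\frac{1}{33 + \frac{1}{\left(483 + \frac{1}{c}\right) + 861}} = \frac{1}{33 + \frac{1}{\left(483 + \frac{1}{- \frac{242}{3}}\right) + 861}} = \frac{1}{33 + \frac{1}{\left(483 - \frac{3}{242}\right) + 861}} = \frac{1}{33 + \frac{1}{\frac{116883}{242} + 861}} = \frac{1}{33 + \frac{1}{\frac{325245}{242}}} = \frac{1}{33 + \frac{242}{325245}} = \frac{1}{\frac{10733327}{325245}} = \frac{325245}{10733327}$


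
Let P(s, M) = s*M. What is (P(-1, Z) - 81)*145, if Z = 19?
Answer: -14500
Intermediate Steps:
P(s, M) = M*s
(P(-1, Z) - 81)*145 = (19*(-1) - 81)*145 = (-19 - 81)*145 = -100*145 = -14500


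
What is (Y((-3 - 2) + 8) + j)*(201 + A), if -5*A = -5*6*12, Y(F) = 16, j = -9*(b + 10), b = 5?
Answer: -32487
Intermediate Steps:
j = -135 (j = -9*(5 + 10) = -9*15 = -135)
A = 72 (A = -(-5*6)*12/5 = -(-6)*12 = -⅕*(-360) = 72)
(Y((-3 - 2) + 8) + j)*(201 + A) = (16 - 135)*(201 + 72) = -119*273 = -32487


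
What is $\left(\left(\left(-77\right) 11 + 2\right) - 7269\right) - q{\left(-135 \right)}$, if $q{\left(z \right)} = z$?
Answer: $-7979$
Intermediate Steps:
$\left(\left(\left(-77\right) 11 + 2\right) - 7269\right) - q{\left(-135 \right)} = \left(\left(\left(-77\right) 11 + 2\right) - 7269\right) - -135 = \left(\left(-847 + 2\right) - 7269\right) + 135 = \left(-845 - 7269\right) + 135 = -8114 + 135 = -7979$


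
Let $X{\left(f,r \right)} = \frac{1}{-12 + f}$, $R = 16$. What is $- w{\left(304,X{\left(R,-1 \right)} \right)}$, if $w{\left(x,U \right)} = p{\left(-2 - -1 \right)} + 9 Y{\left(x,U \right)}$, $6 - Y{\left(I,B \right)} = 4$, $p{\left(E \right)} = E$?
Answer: $-17$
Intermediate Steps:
$Y{\left(I,B \right)} = 2$ ($Y{\left(I,B \right)} = 6 - 4 = 2$)
$w{\left(x,U \right)} = 17$ ($w{\left(x,U \right)} = \left(-2 - -1\right) + 9 \cdot 2 = \left(-2 + 1\right) + 18 = -1 + 18 = 17$)
$- w{\left(304,X{\left(R,-1 \right)} \right)} = \left(-1\right) 17 = -17$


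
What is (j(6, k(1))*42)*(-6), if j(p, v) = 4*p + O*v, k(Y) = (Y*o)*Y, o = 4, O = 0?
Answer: -6048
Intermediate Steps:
k(Y) = 4*Y² (k(Y) = (Y*4)*Y = (4*Y)*Y = 4*Y²)
j(p, v) = 4*p (j(p, v) = 4*p + 0*v = 4*p + 0 = 4*p)
(j(6, k(1))*42)*(-6) = ((4*6)*42)*(-6) = (24*42)*(-6) = 1008*(-6) = -6048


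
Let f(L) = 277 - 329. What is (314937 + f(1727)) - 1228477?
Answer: -913592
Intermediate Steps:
f(L) = -52
(314937 + f(1727)) - 1228477 = (314937 - 52) - 1228477 = 314885 - 1228477 = -913592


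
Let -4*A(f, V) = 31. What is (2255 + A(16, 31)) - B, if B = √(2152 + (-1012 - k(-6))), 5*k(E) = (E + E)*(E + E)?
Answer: 8989/4 - 2*√6945/5 ≈ 2213.9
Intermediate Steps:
k(E) = 4*E²/5 (k(E) = ((E + E)*(E + E))/5 = ((2*E)*(2*E))/5 = (4*E²)/5 = 4*E²/5)
A(f, V) = -31/4 (A(f, V) = -¼*31 = -31/4)
B = 2*√6945/5 (B = √(2152 + (-1012 - 4*(-6)²/5)) = √(2152 + (-1012 - 4*36/5)) = √(2152 + (-1012 - 1*144/5)) = √(2152 + (-1012 - 144/5)) = √(2152 - 5204/5) = √(5556/5) = 2*√6945/5 ≈ 33.335)
(2255 + A(16, 31)) - B = (2255 - 31/4) - 2*√6945/5 = 8989/4 - 2*√6945/5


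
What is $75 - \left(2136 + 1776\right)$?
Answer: $-3837$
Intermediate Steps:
$75 - \left(2136 + 1776\right) = 75 - 3912 = -3837$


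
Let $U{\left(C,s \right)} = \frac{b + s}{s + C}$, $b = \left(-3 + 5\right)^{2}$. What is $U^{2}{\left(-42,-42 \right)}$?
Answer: $\frac{361}{1764} \approx 0.20465$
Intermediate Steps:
$b = 4$ ($b = 2^{2} = 4$)
$U{\left(C,s \right)} = \frac{4 + s}{C + s}$ ($U{\left(C,s \right)} = \frac{4 + s}{s + C} = \frac{4 + s}{C + s}$)
$U^{2}{\left(-42,-42 \right)} = \left(\frac{4 - 42}{-42 - 42}\right)^{2} = \left(\frac{1}{-84} \left(-38\right)\right)^{2} = \left(\left(- \frac{1}{84}\right) \left(-38\right)\right)^{2} = \left(\frac{19}{42}\right)^{2} = \frac{361}{1764}$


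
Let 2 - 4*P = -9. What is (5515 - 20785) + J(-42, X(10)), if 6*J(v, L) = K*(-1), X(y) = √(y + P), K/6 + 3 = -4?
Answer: -15263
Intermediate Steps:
K = -42 (K = -18 + 6*(-4) = -18 - 24 = -42)
P = 11/4 (P = ½ - ¼*(-9) = ½ + 9/4 = 11/4 ≈ 2.7500)
X(y) = √(11/4 + y) (X(y) = √(y + 11/4) = √(11/4 + y))
J(v, L) = 7 (J(v, L) = (-42*(-1))/6 = (⅙)*42 = 7)
(5515 - 20785) + J(-42, X(10)) = (5515 - 20785) + 7 = -15270 + 7 = -15263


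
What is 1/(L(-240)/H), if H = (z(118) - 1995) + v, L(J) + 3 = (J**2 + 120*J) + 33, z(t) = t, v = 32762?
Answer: 2059/1922 ≈ 1.0713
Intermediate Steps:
L(J) = 30 + J**2 + 120*J (L(J) = -3 + ((J**2 + 120*J) + 33) = -3 + (33 + J**2 + 120*J) = 30 + J**2 + 120*J)
H = 30885 (H = (118 - 1995) + 32762 = -1877 + 32762 = 30885)
1/(L(-240)/H) = 1/((30 + (-240)**2 + 120*(-240))/30885) = 1/((30 + 57600 - 28800)*(1/30885)) = 1/(28830*(1/30885)) = 1/(1922/2059) = 2059/1922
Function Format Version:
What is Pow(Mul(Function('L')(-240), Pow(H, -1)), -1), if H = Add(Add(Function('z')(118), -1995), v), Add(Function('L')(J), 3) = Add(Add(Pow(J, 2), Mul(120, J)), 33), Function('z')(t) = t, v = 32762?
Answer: Rational(2059, 1922) ≈ 1.0713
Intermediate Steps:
Function('L')(J) = Add(30, Pow(J, 2), Mul(120, J)) (Function('L')(J) = Add(-3, Add(Add(Pow(J, 2), Mul(120, J)), 33)) = Add(-3, Add(33, Pow(J, 2), Mul(120, J))) = Add(30, Pow(J, 2), Mul(120, J)))
H = 30885 (H = Add(Add(118, -1995), 32762) = Add(-1877, 32762) = 30885)
Pow(Mul(Function('L')(-240), Pow(H, -1)), -1) = Pow(Mul(Add(30, Pow(-240, 2), Mul(120, -240)), Pow(30885, -1)), -1) = Pow(Mul(Add(30, 57600, -28800), Rational(1, 30885)), -1) = Pow(Mul(28830, Rational(1, 30885)), -1) = Pow(Rational(1922, 2059), -1) = Rational(2059, 1922)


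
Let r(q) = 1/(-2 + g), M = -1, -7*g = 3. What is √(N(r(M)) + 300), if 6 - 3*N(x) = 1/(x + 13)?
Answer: √124462614/642 ≈ 17.377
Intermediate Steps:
g = -3/7 (g = -⅐*3 = -3/7 ≈ -0.42857)
r(q) = -7/17 (r(q) = 1/(-2 - 3/7) = 1/(-17/7) = -7/17)
N(x) = 2 - 1/(3*(13 + x)) (N(x) = 2 - 1/(3*(x + 13)) = 2 - 1/(3*(13 + x)))
√(N(r(M)) + 300) = √((77 + 6*(-7/17))/(3*(13 - 7/17)) + 300) = √((77 - 42/17)/(3*(214/17)) + 300) = √((⅓)*(17/214)*(1267/17) + 300) = √(1267/642 + 300) = √(193867/642) = √124462614/642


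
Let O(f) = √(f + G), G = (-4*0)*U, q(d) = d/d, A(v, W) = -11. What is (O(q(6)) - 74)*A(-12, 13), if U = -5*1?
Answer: 803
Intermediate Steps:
U = -5
q(d) = 1
G = 0 (G = -4*0*(-5) = 0*(-5) = 0)
O(f) = √f (O(f) = √(f + 0) = √f)
(O(q(6)) - 74)*A(-12, 13) = (√1 - 74)*(-11) = (1 - 74)*(-11) = -73*(-11) = 803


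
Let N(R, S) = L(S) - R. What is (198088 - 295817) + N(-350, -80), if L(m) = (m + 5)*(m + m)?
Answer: -85379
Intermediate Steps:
L(m) = 2*m*(5 + m) (L(m) = (5 + m)*(2*m) = 2*m*(5 + m))
N(R, S) = -R + 2*S*(5 + S) (N(R, S) = 2*S*(5 + S) - R = -R + 2*S*(5 + S))
(198088 - 295817) + N(-350, -80) = (198088 - 295817) + (-1*(-350) + 2*(-80)*(5 - 80)) = -97729 + (350 + 2*(-80)*(-75)) = -97729 + (350 + 12000) = -97729 + 12350 = -85379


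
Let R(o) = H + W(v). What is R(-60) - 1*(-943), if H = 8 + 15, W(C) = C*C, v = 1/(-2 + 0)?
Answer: 3865/4 ≈ 966.25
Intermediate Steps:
v = -½ (v = 1/(-2) = -½ ≈ -0.50000)
W(C) = C²
H = 23
R(o) = 93/4 (R(o) = 23 + (-½)² = 23 + ¼ = 93/4)
R(-60) - 1*(-943) = 93/4 - 1*(-943) = 93/4 + 943 = 3865/4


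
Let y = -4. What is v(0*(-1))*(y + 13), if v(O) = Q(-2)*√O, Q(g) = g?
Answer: 0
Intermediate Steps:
v(O) = -2*√O
v(0*(-1))*(y + 13) = (-2*√(0*(-1)))*(-4 + 13) = -2*√0*9 = -2*0*9 = 0*9 = 0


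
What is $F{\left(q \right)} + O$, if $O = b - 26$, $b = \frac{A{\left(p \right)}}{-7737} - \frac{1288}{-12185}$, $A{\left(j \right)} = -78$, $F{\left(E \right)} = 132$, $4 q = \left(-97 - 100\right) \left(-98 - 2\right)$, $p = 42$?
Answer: $\frac{3334700752}{31425115} \approx 106.12$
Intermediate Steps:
$q = 4925$ ($q = \frac{\left(-97 - 100\right) \left(-98 - 2\right)}{4} = \frac{\left(-197\right) \left(-100\right)}{4} = \frac{1}{4} \cdot 19700 = 4925$)
$b = \frac{3638562}{31425115}$ ($b = - \frac{78}{-7737} - \frac{1288}{-12185} = \left(-78\right) \left(- \frac{1}{7737}\right) - - \frac{1288}{12185} = \frac{26}{2579} + \frac{1288}{12185} = \frac{3638562}{31425115} \approx 0.11579$)
$O = - \frac{813414428}{31425115}$ ($O = \frac{3638562}{31425115} - 26 = - \frac{813414428}{31425115} \approx -25.884$)
$F{\left(q \right)} + O = 132 - \frac{813414428}{31425115} = \frac{3334700752}{31425115}$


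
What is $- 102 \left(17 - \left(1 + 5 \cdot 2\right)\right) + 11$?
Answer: $-601$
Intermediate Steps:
$- 102 \left(17 - \left(1 + 5 \cdot 2\right)\right) + 11 = - 102 \left(17 - \left(1 + 10\right)\right) + 11 = - 102 \left(17 - 11\right) + 11 = \left(-102\right) 6 + 11 = -612 + 11 = -601$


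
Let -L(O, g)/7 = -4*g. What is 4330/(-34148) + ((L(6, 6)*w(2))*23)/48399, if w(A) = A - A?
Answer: -2165/17074 ≈ -0.12680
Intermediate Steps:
L(O, g) = 28*g (L(O, g) = -(-28)*g = 28*g)
w(A) = 0
4330/(-34148) + ((L(6, 6)*w(2))*23)/48399 = 4330/(-34148) + (((28*6)*0)*23)/48399 = 4330*(-1/34148) + ((168*0)*23)*(1/48399) = -2165/17074 + (0*23)*(1/48399) = -2165/17074 + 0*(1/48399) = -2165/17074 + 0 = -2165/17074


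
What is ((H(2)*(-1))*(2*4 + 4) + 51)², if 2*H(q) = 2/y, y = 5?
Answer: 59049/25 ≈ 2362.0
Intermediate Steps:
H(q) = ⅕ (H(q) = (2/5)/2 = (2*(⅕))/2 = (½)*(⅖) = ⅕)
((H(2)*(-1))*(2*4 + 4) + 51)² = (((⅕)*(-1))*(2*4 + 4) + 51)² = (-(8 + 4)/5 + 51)² = (-⅕*12 + 51)² = (-12/5 + 51)² = (243/5)² = 59049/25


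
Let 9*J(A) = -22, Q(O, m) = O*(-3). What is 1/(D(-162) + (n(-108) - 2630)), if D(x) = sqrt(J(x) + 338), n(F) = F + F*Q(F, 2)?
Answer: -33957/1281197308 - 3*sqrt(755)/6405986540 ≈ -2.6517e-5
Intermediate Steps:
Q(O, m) = -3*O
J(A) = -22/9 (J(A) = (1/9)*(-22) = -22/9)
n(F) = F - 3*F**2 (n(F) = F + F*(-3*F) = F - 3*F**2)
D(x) = 2*sqrt(755)/3 (D(x) = sqrt(-22/9 + 338) = sqrt(3020/9) = 2*sqrt(755)/3)
1/(D(-162) + (n(-108) - 2630)) = 1/(2*sqrt(755)/3 + (-108*(1 - 3*(-108)) - 2630)) = 1/(2*sqrt(755)/3 + (-108*(1 + 324) - 2630)) = 1/(2*sqrt(755)/3 + (-108*325 - 2630)) = 1/(2*sqrt(755)/3 + (-35100 - 2630)) = 1/(2*sqrt(755)/3 - 37730) = 1/(-37730 + 2*sqrt(755)/3)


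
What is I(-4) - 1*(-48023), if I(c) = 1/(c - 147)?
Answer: 7251472/151 ≈ 48023.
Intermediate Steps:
I(c) = 1/(-147 + c)
I(-4) - 1*(-48023) = 1/(-147 - 4) - 1*(-48023) = 1/(-151) + 48023 = -1/151 + 48023 = 7251472/151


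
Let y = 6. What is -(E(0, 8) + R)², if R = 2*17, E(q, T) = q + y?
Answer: -1600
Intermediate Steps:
E(q, T) = 6 + q (E(q, T) = q + 6 = 6 + q)
R = 34
-(E(0, 8) + R)² = -((6 + 0) + 34)² = -(6 + 34)² = -1*40² = -1*1600 = -1600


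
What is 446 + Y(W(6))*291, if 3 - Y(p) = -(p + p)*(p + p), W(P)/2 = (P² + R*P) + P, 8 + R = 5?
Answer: 2683175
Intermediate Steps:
R = -3 (R = -8 + 5 = -3)
W(P) = -4*P + 2*P² (W(P) = 2*((P² - 3*P) + P) = 2*(P² - 2*P) = -4*P + 2*P²)
Y(p) = 3 + 4*p² (Y(p) = 3 - (-1)*(p + p)*(p + p) = 3 - (-1)*(2*p)*(2*p) = 3 - (-1)*4*p² = 3 - (-4)*p² = 3 + 4*p²)
446 + Y(W(6))*291 = 446 + (3 + 4*(2*6*(-2 + 6))²)*291 = 446 + (3 + 4*(2*6*4)²)*291 = 446 + (3 + 4*48²)*291 = 446 + (3 + 4*2304)*291 = 446 + (3 + 9216)*291 = 446 + 9219*291 = 446 + 2682729 = 2683175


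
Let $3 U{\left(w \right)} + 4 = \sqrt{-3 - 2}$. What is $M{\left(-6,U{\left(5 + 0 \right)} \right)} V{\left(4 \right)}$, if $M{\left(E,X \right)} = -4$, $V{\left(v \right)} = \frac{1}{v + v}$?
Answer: $- \frac{1}{2} \approx -0.5$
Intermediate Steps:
$V{\left(v \right)} = \frac{1}{2 v}$
$U{\left(w \right)} = - \frac{4}{3} + \frac{i \sqrt{5}}{3}$ ($U{\left(w \right)} = - \frac{4}{3} + \frac{\sqrt{-3 - 2}}{3} = - \frac{4}{3} + \frac{\sqrt{-5}}{3} = - \frac{4}{3} + \frac{i \sqrt{5}}{3}$)
$M{\left(-6,U{\left(5 + 0 \right)} \right)} V{\left(4 \right)} = - 4 \frac{1}{2 \cdot 4} = - 4 \cdot \frac{1}{2} \cdot \frac{1}{4} = \left(-4\right) \frac{1}{8} = - \frac{1}{2}$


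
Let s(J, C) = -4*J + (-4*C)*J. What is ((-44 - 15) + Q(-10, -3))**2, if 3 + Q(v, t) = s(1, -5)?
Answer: 2116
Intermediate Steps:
s(J, C) = -4*J - 4*C*J
Q(v, t) = 13 (Q(v, t) = -3 - 4*1*(1 - 5) = -3 - 4*1*(-4) = -3 + 16 = 13)
((-44 - 15) + Q(-10, -3))**2 = ((-44 - 15) + 13)**2 = (-59 + 13)**2 = (-46)**2 = 2116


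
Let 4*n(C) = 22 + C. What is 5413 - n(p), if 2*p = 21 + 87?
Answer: 5394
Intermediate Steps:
p = 54 (p = (21 + 87)/2 = (1/2)*108 = 54)
n(C) = 11/2 + C/4 (n(C) = (22 + C)/4 = 11/2 + C/4)
5413 - n(p) = 5413 - (11/2 + (1/4)*54) = 5413 - (11/2 + 27/2) = 5413 - 1*19 = 5413 - 19 = 5394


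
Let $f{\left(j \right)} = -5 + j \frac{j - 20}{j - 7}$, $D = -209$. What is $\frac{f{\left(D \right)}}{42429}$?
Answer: $- \frac{48941}{9164664} \approx -0.0053402$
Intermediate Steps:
$f{\left(j \right)} = -5 + \frac{j \left(-20 + j\right)}{-7 + j}$ ($f{\left(j \right)} = -5 + j \frac{j - 20}{-7 + j} = -5 + j \frac{-20 + j}{-7 + j} = -5 + \frac{j \left(-20 + j\right)}{-7 + j}$)
$\frac{f{\left(D \right)}}{42429} = \frac{\frac{1}{-7 - 209} \left(35 + \left(-209\right)^{2} - -5225\right)}{42429} = \frac{35 + 43681 + 5225}{-216} \cdot \frac{1}{42429} = \left(- \frac{1}{216}\right) 48941 \cdot \frac{1}{42429} = \left(- \frac{48941}{216}\right) \frac{1}{42429} = - \frac{48941}{9164664}$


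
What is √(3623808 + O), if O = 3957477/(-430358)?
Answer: 3*√74572950946320194/430358 ≈ 1903.6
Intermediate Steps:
O = -3957477/430358 (O = 3957477*(-1/430358) = -3957477/430358 ≈ -9.1958)
√(3623808 + O) = √(3623808 - 3957477/430358) = √(1559530805787/430358) = 3*√74572950946320194/430358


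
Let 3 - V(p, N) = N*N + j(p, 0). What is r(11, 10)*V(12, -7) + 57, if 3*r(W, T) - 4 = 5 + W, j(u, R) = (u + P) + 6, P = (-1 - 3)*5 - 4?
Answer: -629/3 ≈ -209.67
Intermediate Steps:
P = -24 (P = -4*5 - 4 = -20 - 4 = -24)
j(u, R) = -18 + u (j(u, R) = (u - 24) + 6 = (-24 + u) + 6 = -18 + u)
r(W, T) = 3 + W/3 (r(W, T) = 4/3 + (5 + W)/3 = 4/3 + (5/3 + W/3) = 3 + W/3)
V(p, N) = 21 - p - N² (V(p, N) = 3 - (N*N + (-18 + p)) = 3 - (N² + (-18 + p)) = 3 - (-18 + p + N²) = 3 + (18 - p - N²) = 21 - p - N²)
r(11, 10)*V(12, -7) + 57 = (3 + (⅓)*11)*(21 - 1*12 - 1*(-7)²) + 57 = (3 + 11/3)*(21 - 12 - 1*49) + 57 = 20*(21 - 12 - 49)/3 + 57 = (20/3)*(-40) + 57 = -800/3 + 57 = -629/3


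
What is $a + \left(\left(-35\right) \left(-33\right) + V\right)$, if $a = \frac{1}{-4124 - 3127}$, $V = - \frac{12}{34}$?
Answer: $\frac{142329862}{123267} \approx 1154.6$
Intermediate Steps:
$V = - \frac{6}{17}$ ($V = \left(-12\right) \frac{1}{34} = - \frac{6}{17} \approx -0.35294$)
$a = - \frac{1}{7251}$ ($a = \frac{1}{-7251} = - \frac{1}{7251} \approx -0.00013791$)
$a + \left(\left(-35\right) \left(-33\right) + V\right) = - \frac{1}{7251} - - \frac{19629}{17} = - \frac{1}{7251} + \left(1155 - \frac{6}{17}\right) = - \frac{1}{7251} + \frac{19629}{17} = \frac{142329862}{123267}$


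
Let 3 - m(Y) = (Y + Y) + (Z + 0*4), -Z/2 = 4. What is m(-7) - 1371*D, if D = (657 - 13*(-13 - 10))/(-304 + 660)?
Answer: -325444/89 ≈ -3656.7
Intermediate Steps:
Z = -8 (Z = -2*4 = -8)
m(Y) = 11 - 2*Y (m(Y) = 3 - ((Y + Y) + (-8 + 0*4)) = 3 - (2*Y + (-8 + 0)) = 3 - (2*Y - 8) = 3 - (-8 + 2*Y) = 3 + (8 - 2*Y) = 11 - 2*Y)
D = 239/89 (D = (657 - 13*(-23))/356 = (657 + 299)*(1/356) = 956*(1/356) = 239/89 ≈ 2.6854)
m(-7) - 1371*D = (11 - 2*(-7)) - 1371*239/89 = (11 + 14) - 327669/89 = 25 - 327669/89 = -325444/89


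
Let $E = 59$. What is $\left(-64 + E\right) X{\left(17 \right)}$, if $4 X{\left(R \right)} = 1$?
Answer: $- \frac{5}{4} \approx -1.25$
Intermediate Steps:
$X{\left(R \right)} = \frac{1}{4}$ ($X{\left(R \right)} = \frac{1}{4} \cdot 1 = \frac{1}{4}$)
$\left(-64 + E\right) X{\left(17 \right)} = \left(-64 + 59\right) \frac{1}{4} = \left(-5\right) \frac{1}{4} = - \frac{5}{4}$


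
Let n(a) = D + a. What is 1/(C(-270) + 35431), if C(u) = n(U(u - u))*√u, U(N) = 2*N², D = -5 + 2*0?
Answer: 35431/1255362511 + 15*I*√30/1255362511 ≈ 2.8224e-5 + 6.5446e-8*I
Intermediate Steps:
D = -5 (D = -5 + 0 = -5)
n(a) = -5 + a
C(u) = -5*√u (C(u) = (-5 + 2*(u - u)²)*√u = (-5 + 2*0²)*√u = (-5 + 2*0)*√u = (-5 + 0)*√u = -5*√u)
1/(C(-270) + 35431) = 1/(-15*I*√30 + 35431) = 1/(35431 - 15*I*√30)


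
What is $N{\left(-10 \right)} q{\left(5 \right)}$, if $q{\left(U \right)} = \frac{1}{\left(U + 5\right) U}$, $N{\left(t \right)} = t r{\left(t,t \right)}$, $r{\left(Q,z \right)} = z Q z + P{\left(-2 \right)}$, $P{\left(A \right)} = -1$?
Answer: $\frac{1001}{5} \approx 200.2$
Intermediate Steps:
$r{\left(Q,z \right)} = -1 + Q z^{2}$ ($r{\left(Q,z \right)} = z Q z - 1 = Q z z - 1 = Q z^{2} - 1 = -1 + Q z^{2}$)
$N{\left(t \right)} = t \left(-1 + t^{3}\right)$ ($N{\left(t \right)} = t \left(-1 + t t^{2}\right) = t \left(-1 + t^{3}\right)$)
$q{\left(U \right)} = \frac{1}{U \left(5 + U\right)}$ ($q{\left(U \right)} = \frac{1}{\left(5 + U\right) U} = \frac{1}{U \left(5 + U\right)}$)
$N{\left(-10 \right)} q{\left(5 \right)} = \left(\left(-10\right)^{4} - -10\right) \frac{1}{5 \left(5 + 5\right)} = \left(10000 + 10\right) \frac{1}{5 \cdot 10} = 10010 \cdot \frac{1}{5} \cdot \frac{1}{10} = 10010 \cdot \frac{1}{50} = \frac{1001}{5}$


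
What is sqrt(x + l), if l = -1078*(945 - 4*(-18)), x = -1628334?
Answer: 6*I*sqrt(75685) ≈ 1650.7*I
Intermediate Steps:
l = -1096326 (l = -1078*(945 + 72) = -1078*1017 = -1096326)
sqrt(x + l) = sqrt(-1628334 - 1096326) = sqrt(-2724660) = 6*I*sqrt(75685)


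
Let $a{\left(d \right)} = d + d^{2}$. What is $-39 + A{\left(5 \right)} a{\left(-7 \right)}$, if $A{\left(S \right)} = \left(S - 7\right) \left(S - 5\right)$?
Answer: $-39$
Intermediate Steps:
$A{\left(S \right)} = \left(-7 + S\right) \left(-5 + S\right)$
$-39 + A{\left(5 \right)} a{\left(-7 \right)} = -39 + \left(35 + 5^{2} - 60\right) \left(- 7 \left(1 - 7\right)\right) = -39 + \left(35 + 25 - 60\right) \left(\left(-7\right) \left(-6\right)\right) = -39 + 0 \cdot 42 = -39 + 0 = -39$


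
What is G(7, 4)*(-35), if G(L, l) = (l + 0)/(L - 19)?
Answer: 35/3 ≈ 11.667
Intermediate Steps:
G(L, l) = l/(-19 + L)
G(7, 4)*(-35) = (4/(-19 + 7))*(-35) = (4/(-12))*(-35) = (4*(-1/12))*(-35) = -⅓*(-35) = 35/3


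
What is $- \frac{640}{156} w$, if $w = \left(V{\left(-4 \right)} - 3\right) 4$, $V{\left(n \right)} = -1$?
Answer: $\frac{2560}{39} \approx 65.641$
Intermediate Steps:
$w = -16$ ($w = \left(-1 - 3\right) 4 = \left(-4\right) 4 = -16$)
$- \frac{640}{156} w = - \frac{640}{156} \left(-16\right) = \left(-640\right) \frac{1}{156} \left(-16\right) = \left(- \frac{160}{39}\right) \left(-16\right) = \frac{2560}{39}$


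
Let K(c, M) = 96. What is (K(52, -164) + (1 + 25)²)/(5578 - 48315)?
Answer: -772/42737 ≈ -0.018064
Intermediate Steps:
(K(52, -164) + (1 + 25)²)/(5578 - 48315) = (96 + (1 + 25)²)/(5578 - 48315) = (96 + 26²)/(-42737) = (96 + 676)*(-1/42737) = 772*(-1/42737) = -772/42737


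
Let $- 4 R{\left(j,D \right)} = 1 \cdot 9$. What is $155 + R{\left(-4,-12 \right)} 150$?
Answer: $- \frac{365}{2} \approx -182.5$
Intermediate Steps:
$R{\left(j,D \right)} = - \frac{9}{4}$ ($R{\left(j,D \right)} = - \frac{1 \cdot 9}{4} = \left(- \frac{1}{4}\right) 9 = - \frac{9}{4}$)
$155 + R{\left(-4,-12 \right)} 150 = 155 - \frac{675}{2} = - \frac{365}{2}$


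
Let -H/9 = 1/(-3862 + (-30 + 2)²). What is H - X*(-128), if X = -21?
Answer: -919295/342 ≈ -2688.0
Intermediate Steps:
H = 1/342 (H = -9/(-3862 + (-30 + 2)²) = -9/(-3862 + (-28)²) = -9/(-3862 + 784) = -9/(-3078) = -9*(-1/3078) = 1/342 ≈ 0.0029240)
H - X*(-128) = 1/342 - (-21)*(-128) = 1/342 - 1*2688 = 1/342 - 2688 = -919295/342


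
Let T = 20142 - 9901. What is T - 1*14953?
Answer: -4712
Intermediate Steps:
T = 10241
T - 1*14953 = 10241 - 1*14953 = 10241 - 14953 = -4712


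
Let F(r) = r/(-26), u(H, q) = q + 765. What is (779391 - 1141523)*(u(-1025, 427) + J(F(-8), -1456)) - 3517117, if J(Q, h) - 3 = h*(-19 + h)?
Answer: -778150948057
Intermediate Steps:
u(H, q) = 765 + q
F(r) = -r/26 (F(r) = r*(-1/26) = -r/26)
J(Q, h) = 3 + h*(-19 + h)
(779391 - 1141523)*(u(-1025, 427) + J(F(-8), -1456)) - 3517117 = (779391 - 1141523)*((765 + 427) + (3 + (-1456)² - 19*(-1456))) - 3517117 = -362132*(1192 + (3 + 2119936 + 27664)) - 3517117 = -362132*(1192 + 2147603) - 3517117 = -362132*2148795 - 3517117 = -778147430940 - 3517117 = -778150948057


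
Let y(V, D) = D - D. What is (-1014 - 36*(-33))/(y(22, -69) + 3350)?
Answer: 87/1675 ≈ 0.051940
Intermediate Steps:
y(V, D) = 0
(-1014 - 36*(-33))/(y(22, -69) + 3350) = (-1014 - 36*(-33))/(0 + 3350) = (-1014 + 1188)/3350 = 174*(1/3350) = 87/1675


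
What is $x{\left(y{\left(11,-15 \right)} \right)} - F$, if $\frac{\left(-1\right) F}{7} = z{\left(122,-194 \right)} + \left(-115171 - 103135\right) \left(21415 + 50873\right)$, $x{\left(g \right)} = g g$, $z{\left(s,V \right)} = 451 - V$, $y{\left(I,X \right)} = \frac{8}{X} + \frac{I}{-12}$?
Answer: $- \frac{44186529751559}{400} \approx -1.1047 \cdot 10^{11}$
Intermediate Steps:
$y{\left(I,X \right)} = \frac{8}{X} - \frac{I}{12}$ ($y{\left(I,X \right)} = \frac{8}{X} + I \left(- \frac{1}{12}\right) = \frac{8}{X} - \frac{I}{12}$)
$x{\left(g \right)} = g^{2}$
$F = 110466324381$ ($F = - 7 \left(\left(451 - -194\right) + \left(-115171 - 103135\right) \left(21415 + 50873\right)\right) = - 7 \left(\left(451 + 194\right) - 15780904128\right) = - 7 \left(645 - 15780904128\right) = \left(-7\right) \left(-15780903483\right) = 110466324381$)
$x{\left(y{\left(11,-15 \right)} \right)} - F = \left(\frac{8}{-15} - \frac{11}{12}\right)^{2} - 110466324381 = \left(8 \left(- \frac{1}{15}\right) - \frac{11}{12}\right)^{2} - 110466324381 = \left(- \frac{8}{15} - \frac{11}{12}\right)^{2} - 110466324381 = \left(- \frac{29}{20}\right)^{2} - 110466324381 = \frac{841}{400} - 110466324381 = - \frac{44186529751559}{400}$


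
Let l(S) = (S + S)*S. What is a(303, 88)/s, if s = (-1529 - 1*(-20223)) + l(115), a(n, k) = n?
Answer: 101/15048 ≈ 0.0067119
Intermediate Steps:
l(S) = 2*S**2 (l(S) = (2*S)*S = 2*S**2)
s = 45144 (s = (-1529 - 1*(-20223)) + 2*115**2 = (-1529 + 20223) + 2*13225 = 18694 + 26450 = 45144)
a(303, 88)/s = 303/45144 = 303*(1/45144) = 101/15048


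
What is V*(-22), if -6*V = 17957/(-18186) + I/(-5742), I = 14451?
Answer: -10164305/791091 ≈ -12.848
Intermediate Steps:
V = 10164305/17404002 (V = -(17957/(-18186) + 14451/(-5742))/6 = -(17957*(-1/18186) + 14451*(-1/5742))/6 = -(-17957/18186 - 4817/1914)/6 = -1/6*(-10164305/2900667) = 10164305/17404002 ≈ 0.58402)
V*(-22) = (10164305/17404002)*(-22) = -10164305/791091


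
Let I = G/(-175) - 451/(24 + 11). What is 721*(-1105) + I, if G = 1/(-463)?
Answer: -9222009527/11575 ≈ -7.9672e+5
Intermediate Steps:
G = -1/463 ≈ -0.0021598
I = -149152/11575 (I = -1/463/(-175) - 451/(24 + 11) = -1/463*(-1/175) - 451/35 = 1/81025 - 451*1/35 = 1/81025 - 451/35 = -149152/11575 ≈ -12.886)
721*(-1105) + I = 721*(-1105) - 149152/11575 = -796705 - 149152/11575 = -9222009527/11575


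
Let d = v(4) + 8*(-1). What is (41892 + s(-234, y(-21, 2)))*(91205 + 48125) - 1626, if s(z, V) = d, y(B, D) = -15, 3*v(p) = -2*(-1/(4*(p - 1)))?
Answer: 52521334511/9 ≈ 5.8357e+9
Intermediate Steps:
v(p) = -2/(3*(4 - 4*p)) (v(p) = (-2*(-1/(4*(p - 1))))/3 = (-2*(-1/(4*(-1 + p))))/3 = (-2/(4 - 4*p))/3 = -2/(3*(4 - 4*p)))
d = -143/18 (d = 1/(6*(-1 + 4)) + 8*(-1) = (1/6)/3 - 8 = (1/6)*(1/3) - 8 = 1/18 - 8 = -143/18 ≈ -7.9444)
s(z, V) = -143/18
(41892 + s(-234, y(-21, 2)))*(91205 + 48125) - 1626 = (41892 - 143/18)*(91205 + 48125) - 1626 = (753913/18)*139330 - 1626 = 52521349145/9 - 1626 = 52521334511/9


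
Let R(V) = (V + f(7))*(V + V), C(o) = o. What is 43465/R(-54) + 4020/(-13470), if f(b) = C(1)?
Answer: 18748769/2570076 ≈ 7.2950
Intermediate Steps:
f(b) = 1
R(V) = 2*V*(1 + V) (R(V) = (V + 1)*(V + V) = (1 + V)*(2*V) = 2*V*(1 + V))
43465/R(-54) + 4020/(-13470) = 43465/((2*(-54)*(1 - 54))) + 4020/(-13470) = 43465/((2*(-54)*(-53))) + 4020*(-1/13470) = 43465/5724 - 134/449 = 18748769/2570076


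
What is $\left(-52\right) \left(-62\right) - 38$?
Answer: $3186$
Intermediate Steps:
$\left(-52\right) \left(-62\right) - 38 = 3224 - 38 = 3186$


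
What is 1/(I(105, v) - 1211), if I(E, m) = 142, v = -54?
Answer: -1/1069 ≈ -0.00093545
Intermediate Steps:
1/(I(105, v) - 1211) = 1/(142 - 1211) = 1/(-1069) = -1/1069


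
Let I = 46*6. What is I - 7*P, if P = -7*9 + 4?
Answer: 689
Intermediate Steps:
I = 276
P = -59 (P = -63 + 4 = -59)
I - 7*P = 276 - 7*(-59) = 276 + 413 = 689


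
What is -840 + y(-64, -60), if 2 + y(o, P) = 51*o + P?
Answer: -4166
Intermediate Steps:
y(o, P) = -2 + P + 51*o (y(o, P) = -2 + (51*o + P) = -2 + (P + 51*o) = -2 + P + 51*o)
-840 + y(-64, -60) = -840 + (-2 - 60 + 51*(-64)) = -840 + (-2 - 60 - 3264) = -840 - 3326 = -4166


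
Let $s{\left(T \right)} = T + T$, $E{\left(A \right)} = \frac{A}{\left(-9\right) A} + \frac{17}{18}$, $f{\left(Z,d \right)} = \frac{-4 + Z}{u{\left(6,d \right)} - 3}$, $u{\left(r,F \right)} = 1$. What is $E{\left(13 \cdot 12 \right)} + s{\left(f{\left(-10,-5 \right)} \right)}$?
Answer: $\frac{89}{6} \approx 14.833$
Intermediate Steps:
$f{\left(Z,d \right)} = 2 - \frac{Z}{2}$ ($f{\left(Z,d \right)} = \frac{-4 + Z}{1 - 3} = \frac{-4 + Z}{-2} = \left(-4 + Z\right) \left(- \frac{1}{2}\right) = 2 - \frac{Z}{2}$)
$E{\left(A \right)} = \frac{5}{6}$ ($E{\left(A \right)} = A \left(- \frac{1}{9 A}\right) + 17 \cdot \frac{1}{18} = - \frac{1}{9} + \frac{17}{18} = \frac{5}{6}$)
$s{\left(T \right)} = 2 T$
$E{\left(13 \cdot 12 \right)} + s{\left(f{\left(-10,-5 \right)} \right)} = \frac{5}{6} + 2 \left(2 - -5\right) = \frac{5}{6} + 2 \left(2 + 5\right) = \frac{5}{6} + 2 \cdot 7 = \frac{5}{6} + 14 = \frac{89}{6}$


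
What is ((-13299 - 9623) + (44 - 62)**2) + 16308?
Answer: -6290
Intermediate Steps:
((-13299 - 9623) + (44 - 62)**2) + 16308 = (-22922 + (-18)**2) + 16308 = (-22922 + 324) + 16308 = -22598 + 16308 = -6290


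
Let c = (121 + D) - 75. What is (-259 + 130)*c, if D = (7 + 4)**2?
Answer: -21543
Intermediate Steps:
D = 121 (D = 11**2 = 121)
c = 167 (c = (121 + 121) - 75 = 242 - 75 = 167)
(-259 + 130)*c = (-259 + 130)*167 = -129*167 = -21543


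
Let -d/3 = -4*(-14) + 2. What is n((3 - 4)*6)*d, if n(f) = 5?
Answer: -870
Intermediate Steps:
d = -174 (d = -3*(-4*(-14) + 2) = -3*(56 + 2) = -3*58 = -174)
n((3 - 4)*6)*d = 5*(-174) = -870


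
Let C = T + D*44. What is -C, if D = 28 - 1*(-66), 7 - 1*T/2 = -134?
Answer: -4418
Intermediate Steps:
T = 282 (T = 14 - 2*(-134) = 14 + 268 = 282)
D = 94 (D = 28 + 66 = 94)
C = 4418 (C = 282 + 94*44 = 282 + 4136 = 4418)
-C = -1*4418 = -4418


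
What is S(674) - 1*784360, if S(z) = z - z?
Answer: -784360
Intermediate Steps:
S(z) = 0
S(674) - 1*784360 = 0 - 1*784360 = 0 - 784360 = -784360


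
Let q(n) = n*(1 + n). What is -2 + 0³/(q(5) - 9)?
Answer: -2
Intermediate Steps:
-2 + 0³/(q(5) - 9) = -2 + 0³/(5*(1 + 5) - 9) = -2 + 0/(5*6 - 9) = -2 + 0/(30 - 9) = -2 + 0/21 = -2 + 0*(1/21) = -2 + 0 = -2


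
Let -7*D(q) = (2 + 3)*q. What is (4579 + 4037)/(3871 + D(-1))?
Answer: 10052/4517 ≈ 2.2254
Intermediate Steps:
D(q) = -5*q/7 (D(q) = -(2 + 3)*q/7 = -5*q/7)
(4579 + 4037)/(3871 + D(-1)) = (4579 + 4037)/(3871 - 5/7*(-1)) = 8616/(3871 + 5/7) = 8616/(27102/7) = 8616*(7/27102) = 10052/4517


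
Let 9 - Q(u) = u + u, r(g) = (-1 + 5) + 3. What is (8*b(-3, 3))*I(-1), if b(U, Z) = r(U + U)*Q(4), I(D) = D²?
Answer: 56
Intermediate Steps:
r(g) = 7 (r(g) = 4 + 3 = 7)
Q(u) = 9 - 2*u (Q(u) = 9 - (u + u) = 9 - 2*u)
b(U, Z) = 7 (b(U, Z) = 7*(9 - 2*4) = 7*(9 - 8) = 7*1 = 7)
(8*b(-3, 3))*I(-1) = (8*7)*(-1)² = 56*1 = 56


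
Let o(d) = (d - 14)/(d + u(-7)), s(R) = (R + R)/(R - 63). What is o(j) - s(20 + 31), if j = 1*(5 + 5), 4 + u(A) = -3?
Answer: 43/6 ≈ 7.1667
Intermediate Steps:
u(A) = -7 (u(A) = -4 - 3 = -7)
s(R) = 2*R/(-63 + R) (s(R) = (2*R)/(-63 + R) = 2*R/(-63 + R))
j = 10 (j = 1*10 = 10)
o(d) = (-14 + d)/(-7 + d) (o(d) = (d - 14)/(d - 7) = (-14 + d)/(-7 + d))
o(j) - s(20 + 31) = (-14 + 10)/(-7 + 10) - 2*(20 + 31)/(-63 + (20 + 31)) = -4/3 - 2*51/(-63 + 51) = (⅓)*(-4) - 2*51/(-12) = -4/3 - 2*51*(-1)/12 = -4/3 - 1*(-17/2) = -4/3 + 17/2 = 43/6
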